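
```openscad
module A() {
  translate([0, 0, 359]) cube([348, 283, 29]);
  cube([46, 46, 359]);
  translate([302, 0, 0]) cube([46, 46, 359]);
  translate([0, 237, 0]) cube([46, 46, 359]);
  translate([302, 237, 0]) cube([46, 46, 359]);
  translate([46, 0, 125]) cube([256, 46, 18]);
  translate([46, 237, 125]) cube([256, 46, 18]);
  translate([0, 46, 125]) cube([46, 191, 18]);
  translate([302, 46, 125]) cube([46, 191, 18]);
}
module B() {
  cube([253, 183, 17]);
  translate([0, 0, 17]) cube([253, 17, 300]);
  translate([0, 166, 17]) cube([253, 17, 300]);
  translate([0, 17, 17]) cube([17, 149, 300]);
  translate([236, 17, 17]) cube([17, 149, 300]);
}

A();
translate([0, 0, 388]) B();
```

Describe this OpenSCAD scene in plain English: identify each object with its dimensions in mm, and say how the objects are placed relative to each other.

A is a four-legged stool. The seat is 348×283 mm, 29 mm thick, top at z = 388 mm. It stands on four square legs, each 46×46 mm in cross-section, from z = 0 to the seat underside, each flush with a corner of the seat. Four stretchers, 46 mm wide and 18 mm tall, connect adjacent legs with their undersides at z = 125 mm, each running between the inner faces of the legs it joins and aligned with the legs' outer faces on the other axis.

B is an open storage box with external size 253×183×317 mm and wall thickness 17 mm (the base is also 17 mm thick). The base covers the whole footprint; the four walls stand on the base, with the y-facing walls full-width and the x-facing walls fitting between their inner faces.

The open box is on top of the stool.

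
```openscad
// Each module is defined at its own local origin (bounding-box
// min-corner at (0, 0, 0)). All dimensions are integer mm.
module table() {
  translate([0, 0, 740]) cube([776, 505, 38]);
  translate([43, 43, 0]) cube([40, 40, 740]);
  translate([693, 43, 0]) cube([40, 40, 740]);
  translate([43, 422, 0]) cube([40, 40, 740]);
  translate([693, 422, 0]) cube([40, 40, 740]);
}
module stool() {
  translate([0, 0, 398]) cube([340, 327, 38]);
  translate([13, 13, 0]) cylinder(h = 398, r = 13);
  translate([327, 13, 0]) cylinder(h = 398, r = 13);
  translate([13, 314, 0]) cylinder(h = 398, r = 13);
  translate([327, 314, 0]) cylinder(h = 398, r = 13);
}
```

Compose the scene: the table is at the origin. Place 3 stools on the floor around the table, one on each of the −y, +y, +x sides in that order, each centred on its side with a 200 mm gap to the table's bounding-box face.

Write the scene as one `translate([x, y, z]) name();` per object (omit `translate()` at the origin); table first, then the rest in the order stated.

table();
translate([218, -527, 0]) stool();
translate([218, 705, 0]) stool();
translate([976, 89, 0]) stool();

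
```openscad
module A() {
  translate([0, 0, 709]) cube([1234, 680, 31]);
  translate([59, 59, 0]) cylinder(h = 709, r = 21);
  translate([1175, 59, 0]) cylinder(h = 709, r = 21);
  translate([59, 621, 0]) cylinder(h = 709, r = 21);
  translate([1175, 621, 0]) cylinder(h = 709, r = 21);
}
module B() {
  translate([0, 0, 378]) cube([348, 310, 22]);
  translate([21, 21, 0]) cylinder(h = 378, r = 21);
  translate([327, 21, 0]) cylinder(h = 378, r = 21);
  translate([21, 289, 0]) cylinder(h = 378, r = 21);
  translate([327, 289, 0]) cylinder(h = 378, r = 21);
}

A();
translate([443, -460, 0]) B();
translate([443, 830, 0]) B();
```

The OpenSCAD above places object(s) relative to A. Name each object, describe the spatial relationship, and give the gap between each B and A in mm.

Each stool's nearest face is 150 mm from the table's bounding box.

A is a table. B is a stool. Two stools sit around the table at the −y, +y sides. The gap between each stool and the table is 150 mm.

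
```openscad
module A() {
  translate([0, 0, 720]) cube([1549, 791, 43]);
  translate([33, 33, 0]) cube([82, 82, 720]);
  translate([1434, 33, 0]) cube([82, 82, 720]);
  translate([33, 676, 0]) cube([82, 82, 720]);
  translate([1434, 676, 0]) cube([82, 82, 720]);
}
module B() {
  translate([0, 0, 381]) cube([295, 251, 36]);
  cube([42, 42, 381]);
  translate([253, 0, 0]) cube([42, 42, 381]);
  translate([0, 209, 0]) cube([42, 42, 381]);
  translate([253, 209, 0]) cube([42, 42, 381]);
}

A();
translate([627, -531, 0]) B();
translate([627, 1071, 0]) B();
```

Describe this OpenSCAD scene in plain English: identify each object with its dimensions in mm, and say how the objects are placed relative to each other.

A is a table: top 1549 mm (x) × 791 mm (y), 43 mm thick, upper face at z = 763 mm, on four 82×82 mm square legs, each inset 33 mm from the nearest pair of top edges, running from z = 0 to the bottom of the top.

B is a four-legged stool. The seat is 295×251 mm, 36 mm thick, top at z = 417 mm. It stands on four square legs, each 42×42 mm in cross-section, from z = 0 to the seat underside, each flush with a corner of the seat.

Two stools sit around the table at the −y, +y sides.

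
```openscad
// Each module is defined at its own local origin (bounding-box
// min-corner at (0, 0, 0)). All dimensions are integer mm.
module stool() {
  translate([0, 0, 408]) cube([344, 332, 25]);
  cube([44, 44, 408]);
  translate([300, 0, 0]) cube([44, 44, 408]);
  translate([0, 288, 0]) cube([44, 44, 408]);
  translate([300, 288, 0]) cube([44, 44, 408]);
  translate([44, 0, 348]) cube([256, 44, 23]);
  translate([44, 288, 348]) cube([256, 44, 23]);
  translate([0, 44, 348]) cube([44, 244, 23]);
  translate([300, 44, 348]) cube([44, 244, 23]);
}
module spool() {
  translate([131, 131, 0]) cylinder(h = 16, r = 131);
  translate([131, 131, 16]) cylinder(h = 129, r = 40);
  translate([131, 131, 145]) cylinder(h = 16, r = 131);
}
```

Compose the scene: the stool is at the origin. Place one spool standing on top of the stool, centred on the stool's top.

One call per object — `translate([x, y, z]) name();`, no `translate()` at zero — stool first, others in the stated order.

stool();
translate([41, 35, 433]) spool();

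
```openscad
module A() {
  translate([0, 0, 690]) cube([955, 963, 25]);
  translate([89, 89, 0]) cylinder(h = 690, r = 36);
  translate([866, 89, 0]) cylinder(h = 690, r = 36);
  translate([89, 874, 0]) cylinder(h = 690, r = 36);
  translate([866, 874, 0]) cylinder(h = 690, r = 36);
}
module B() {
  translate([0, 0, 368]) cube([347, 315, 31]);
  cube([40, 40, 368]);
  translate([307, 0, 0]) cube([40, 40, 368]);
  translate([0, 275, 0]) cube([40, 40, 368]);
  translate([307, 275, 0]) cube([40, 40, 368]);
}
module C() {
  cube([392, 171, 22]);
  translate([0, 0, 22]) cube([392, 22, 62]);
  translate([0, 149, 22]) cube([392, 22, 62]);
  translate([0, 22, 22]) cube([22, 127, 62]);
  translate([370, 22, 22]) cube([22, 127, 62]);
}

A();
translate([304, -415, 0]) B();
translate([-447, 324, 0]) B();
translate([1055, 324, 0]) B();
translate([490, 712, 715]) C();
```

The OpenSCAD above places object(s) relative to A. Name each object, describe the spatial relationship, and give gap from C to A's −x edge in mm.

A is a table. B is a stool. C is an open box. Three stools sit around the table at the −y, −x, +x sides. The open box is on top of the table. The gap from the open box to the table's −x edge is 490 mm.

The open box's min-x is at 490; the table's min-x is 0; gap = 490 mm.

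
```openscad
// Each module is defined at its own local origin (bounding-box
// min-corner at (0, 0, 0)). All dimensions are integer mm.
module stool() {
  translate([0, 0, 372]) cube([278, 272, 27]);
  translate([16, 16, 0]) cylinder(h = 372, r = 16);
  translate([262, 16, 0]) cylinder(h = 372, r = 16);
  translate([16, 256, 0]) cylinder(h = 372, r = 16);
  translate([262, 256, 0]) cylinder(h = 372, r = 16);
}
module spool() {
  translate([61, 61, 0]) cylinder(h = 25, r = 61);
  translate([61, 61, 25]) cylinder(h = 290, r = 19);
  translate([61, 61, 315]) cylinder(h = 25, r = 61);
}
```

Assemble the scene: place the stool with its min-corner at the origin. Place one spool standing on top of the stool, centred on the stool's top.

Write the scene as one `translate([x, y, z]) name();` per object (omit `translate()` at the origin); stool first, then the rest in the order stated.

stool();
translate([78, 75, 399]) spool();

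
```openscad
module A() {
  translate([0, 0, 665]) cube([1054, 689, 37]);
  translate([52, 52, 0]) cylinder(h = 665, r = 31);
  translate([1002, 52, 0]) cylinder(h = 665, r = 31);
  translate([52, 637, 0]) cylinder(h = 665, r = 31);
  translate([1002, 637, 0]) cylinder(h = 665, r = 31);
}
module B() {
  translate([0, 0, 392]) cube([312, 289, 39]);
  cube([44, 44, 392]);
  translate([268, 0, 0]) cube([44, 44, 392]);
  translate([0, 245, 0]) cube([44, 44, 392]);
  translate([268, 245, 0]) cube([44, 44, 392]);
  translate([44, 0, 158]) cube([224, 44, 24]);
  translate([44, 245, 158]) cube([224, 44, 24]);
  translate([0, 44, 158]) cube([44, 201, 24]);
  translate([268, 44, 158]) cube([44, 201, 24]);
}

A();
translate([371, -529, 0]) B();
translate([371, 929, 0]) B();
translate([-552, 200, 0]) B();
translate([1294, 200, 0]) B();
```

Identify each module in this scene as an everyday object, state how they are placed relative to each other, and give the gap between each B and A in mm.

A is a table. B is a stool. Four stools sit around the table at the −y, +y, −x, +x sides. The gap between each stool and the table is 240 mm.

Each stool's nearest face is 240 mm from the table's bounding box.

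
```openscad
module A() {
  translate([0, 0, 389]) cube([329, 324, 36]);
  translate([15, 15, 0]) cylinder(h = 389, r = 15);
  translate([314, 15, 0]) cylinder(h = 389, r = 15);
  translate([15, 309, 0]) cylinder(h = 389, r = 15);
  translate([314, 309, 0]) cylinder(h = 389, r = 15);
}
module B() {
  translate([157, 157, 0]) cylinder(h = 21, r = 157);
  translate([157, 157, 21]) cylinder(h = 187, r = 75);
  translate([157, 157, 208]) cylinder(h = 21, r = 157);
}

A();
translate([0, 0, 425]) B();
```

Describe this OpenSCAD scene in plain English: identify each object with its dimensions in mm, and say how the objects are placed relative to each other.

A is a four-legged stool. The seat is 329×324 mm, 36 mm thick, top at z = 425 mm. It stands on four round legs, each 30 mm in diameter, from z = 0 to the seat underside, each leg's axis is inset half a diameter from the nearest pair of seat edges (so the leg's bounding box is flush with the corner).

B is a spool: two coaxial disc flanges of radius 157 mm and thickness 21 mm, joined by a core cylinder of radius 75 mm and height 187 mm. The lower flange rests on z = 0 and the three cylinders share a vertical axis.

The spool is on top of the stool.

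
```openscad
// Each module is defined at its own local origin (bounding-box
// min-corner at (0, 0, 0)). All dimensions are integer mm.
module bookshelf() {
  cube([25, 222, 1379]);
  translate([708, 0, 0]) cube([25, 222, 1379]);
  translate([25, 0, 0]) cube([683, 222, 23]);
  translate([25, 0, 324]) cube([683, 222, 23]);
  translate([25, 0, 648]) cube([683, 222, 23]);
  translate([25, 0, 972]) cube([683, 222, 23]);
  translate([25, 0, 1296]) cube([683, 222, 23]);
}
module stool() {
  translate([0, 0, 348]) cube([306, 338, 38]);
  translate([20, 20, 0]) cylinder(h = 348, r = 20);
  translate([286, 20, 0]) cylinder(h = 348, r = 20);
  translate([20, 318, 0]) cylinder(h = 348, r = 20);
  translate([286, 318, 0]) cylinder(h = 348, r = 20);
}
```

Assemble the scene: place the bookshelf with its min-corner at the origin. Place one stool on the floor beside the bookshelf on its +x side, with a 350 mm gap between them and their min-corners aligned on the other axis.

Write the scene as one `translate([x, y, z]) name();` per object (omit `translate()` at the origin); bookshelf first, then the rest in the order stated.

bookshelf();
translate([1083, 0, 0]) stool();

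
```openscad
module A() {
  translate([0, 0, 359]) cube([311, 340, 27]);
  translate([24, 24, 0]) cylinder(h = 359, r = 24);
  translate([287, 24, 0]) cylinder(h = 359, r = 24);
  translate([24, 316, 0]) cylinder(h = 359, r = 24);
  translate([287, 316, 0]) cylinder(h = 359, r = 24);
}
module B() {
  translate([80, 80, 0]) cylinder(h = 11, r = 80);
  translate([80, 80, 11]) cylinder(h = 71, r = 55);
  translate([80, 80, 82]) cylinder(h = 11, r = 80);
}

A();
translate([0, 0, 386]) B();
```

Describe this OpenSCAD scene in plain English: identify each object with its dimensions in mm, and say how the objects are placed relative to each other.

A is a four-legged stool. The seat is 311×340 mm, 27 mm thick, top at z = 386 mm. It stands on four round legs, each 48 mm in diameter, from z = 0 to the seat underside, each leg's axis is inset half a diameter from the nearest pair of seat edges (so the leg's bounding box is flush with the corner).

B is a spool: two coaxial disc flanges of radius 80 mm and thickness 11 mm, joined by a core cylinder of radius 55 mm and height 71 mm. The lower flange rests on z = 0 and the three cylinders share a vertical axis.

The spool is on top of the stool.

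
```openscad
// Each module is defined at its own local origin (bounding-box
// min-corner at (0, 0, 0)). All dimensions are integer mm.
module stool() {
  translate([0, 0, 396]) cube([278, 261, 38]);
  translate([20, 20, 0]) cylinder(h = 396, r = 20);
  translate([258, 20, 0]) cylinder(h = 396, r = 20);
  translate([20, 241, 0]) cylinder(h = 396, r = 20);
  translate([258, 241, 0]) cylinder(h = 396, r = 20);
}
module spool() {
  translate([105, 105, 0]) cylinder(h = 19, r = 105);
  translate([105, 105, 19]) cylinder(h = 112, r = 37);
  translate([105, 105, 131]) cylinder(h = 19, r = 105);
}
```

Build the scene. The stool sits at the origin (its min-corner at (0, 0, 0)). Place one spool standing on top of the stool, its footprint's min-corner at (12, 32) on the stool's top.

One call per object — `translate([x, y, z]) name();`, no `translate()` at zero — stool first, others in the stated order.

stool();
translate([12, 32, 434]) spool();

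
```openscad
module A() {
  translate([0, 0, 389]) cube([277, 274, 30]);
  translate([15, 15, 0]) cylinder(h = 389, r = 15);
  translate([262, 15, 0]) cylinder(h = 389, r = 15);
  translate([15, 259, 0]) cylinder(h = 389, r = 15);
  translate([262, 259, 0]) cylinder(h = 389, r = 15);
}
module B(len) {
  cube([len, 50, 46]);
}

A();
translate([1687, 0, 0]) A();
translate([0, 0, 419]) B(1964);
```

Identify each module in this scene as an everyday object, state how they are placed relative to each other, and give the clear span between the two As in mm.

Second stool starts at x = 1687; first ends at x = 277; clear span = 1687 − 277 = 1410 mm.

A is a stool. B is a beam. A beam spans the tops of two stools. The clear span between the two stools is 1410 mm.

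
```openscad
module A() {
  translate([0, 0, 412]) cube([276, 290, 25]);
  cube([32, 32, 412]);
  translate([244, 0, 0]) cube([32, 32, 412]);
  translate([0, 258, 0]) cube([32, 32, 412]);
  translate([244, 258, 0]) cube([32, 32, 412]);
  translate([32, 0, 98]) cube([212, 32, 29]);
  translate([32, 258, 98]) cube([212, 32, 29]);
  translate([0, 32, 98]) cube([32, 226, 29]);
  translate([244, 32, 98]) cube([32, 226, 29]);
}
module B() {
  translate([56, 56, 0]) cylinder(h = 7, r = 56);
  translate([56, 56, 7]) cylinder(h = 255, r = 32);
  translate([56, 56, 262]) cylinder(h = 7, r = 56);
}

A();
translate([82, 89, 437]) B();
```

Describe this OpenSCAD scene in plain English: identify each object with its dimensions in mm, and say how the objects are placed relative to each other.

A is a simple wooden stool: a rectangular seat 276 mm (x) by 290 mm (y), 25 mm thick, top face at z = 437 mm, on four square legs, each 32×32 mm in cross-section. The legs rest on z = 0, each flush with a corner of the seat. Four stretchers, 32 mm wide and 29 mm tall, connect adjacent legs with their undersides at z = 98 mm, each running between the inner faces of the legs it joins and aligned with the legs' outer faces on the other axis.

B is a spool: two coaxial disc flanges of radius 56 mm and thickness 7 mm, joined by a core cylinder of radius 32 mm and height 255 mm. The lower flange rests on z = 0 and the three cylinders share a vertical axis.

The spool is on top of the stool, centred.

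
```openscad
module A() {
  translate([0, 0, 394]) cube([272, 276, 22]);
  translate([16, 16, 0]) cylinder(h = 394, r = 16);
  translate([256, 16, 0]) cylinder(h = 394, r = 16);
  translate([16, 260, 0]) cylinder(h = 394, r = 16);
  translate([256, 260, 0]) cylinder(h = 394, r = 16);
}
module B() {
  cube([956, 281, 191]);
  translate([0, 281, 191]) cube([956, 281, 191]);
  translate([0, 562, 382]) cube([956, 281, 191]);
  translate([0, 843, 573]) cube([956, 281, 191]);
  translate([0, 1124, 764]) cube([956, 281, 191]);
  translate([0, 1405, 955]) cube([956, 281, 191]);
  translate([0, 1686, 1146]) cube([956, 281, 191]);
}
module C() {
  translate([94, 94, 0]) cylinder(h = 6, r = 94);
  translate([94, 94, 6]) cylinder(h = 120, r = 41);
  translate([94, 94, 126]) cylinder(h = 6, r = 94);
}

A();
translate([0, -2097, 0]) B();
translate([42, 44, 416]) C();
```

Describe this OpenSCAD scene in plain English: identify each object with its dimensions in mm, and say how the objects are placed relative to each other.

A is a simple wooden stool: a rectangular seat 272 mm (x) by 276 mm (y), 22 mm thick, top face at z = 416 mm, on four round legs, each 32 mm in diameter. The legs rest on z = 0, each leg's axis is inset half a diameter from the nearest pair of seat edges (so the leg's bounding box is flush with the corner).

B is a run of 7 identical solid stair steps. Each tread is 956×281 mm and each step block is 191 mm high. Step 1 rests on the floor; step k is offset from step 1 by (k−1)×281 mm in y and (k−1)×191 mm in z.

C is a spool: two coaxial disc flanges of radius 94 mm and thickness 6 mm, joined by a core cylinder of radius 41 mm and height 120 mm. The lower flange rests on z = 0 and the three cylinders share a vertical axis.

The staircase is on the floor beside the stool on its −y side. The spool is on top of the stool, centred.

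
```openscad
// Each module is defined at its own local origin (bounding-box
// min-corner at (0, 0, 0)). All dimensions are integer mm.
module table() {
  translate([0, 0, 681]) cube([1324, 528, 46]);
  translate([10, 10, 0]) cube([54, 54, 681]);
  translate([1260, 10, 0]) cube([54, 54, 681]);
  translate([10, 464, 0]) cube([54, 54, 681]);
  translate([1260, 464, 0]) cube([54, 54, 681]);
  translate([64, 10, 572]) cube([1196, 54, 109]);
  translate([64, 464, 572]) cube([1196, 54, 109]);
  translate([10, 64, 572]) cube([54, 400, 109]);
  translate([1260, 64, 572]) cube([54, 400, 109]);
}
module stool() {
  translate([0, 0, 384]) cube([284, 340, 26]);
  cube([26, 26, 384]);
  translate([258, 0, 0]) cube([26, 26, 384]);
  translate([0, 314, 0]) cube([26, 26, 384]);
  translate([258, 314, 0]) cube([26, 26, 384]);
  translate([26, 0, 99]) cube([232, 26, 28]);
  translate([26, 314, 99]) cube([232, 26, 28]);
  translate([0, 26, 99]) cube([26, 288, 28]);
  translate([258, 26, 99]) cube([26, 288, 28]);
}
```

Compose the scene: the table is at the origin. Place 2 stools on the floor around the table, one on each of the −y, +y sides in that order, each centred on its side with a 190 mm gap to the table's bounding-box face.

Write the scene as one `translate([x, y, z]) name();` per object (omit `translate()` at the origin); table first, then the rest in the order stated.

table();
translate([520, -530, 0]) stool();
translate([520, 718, 0]) stool();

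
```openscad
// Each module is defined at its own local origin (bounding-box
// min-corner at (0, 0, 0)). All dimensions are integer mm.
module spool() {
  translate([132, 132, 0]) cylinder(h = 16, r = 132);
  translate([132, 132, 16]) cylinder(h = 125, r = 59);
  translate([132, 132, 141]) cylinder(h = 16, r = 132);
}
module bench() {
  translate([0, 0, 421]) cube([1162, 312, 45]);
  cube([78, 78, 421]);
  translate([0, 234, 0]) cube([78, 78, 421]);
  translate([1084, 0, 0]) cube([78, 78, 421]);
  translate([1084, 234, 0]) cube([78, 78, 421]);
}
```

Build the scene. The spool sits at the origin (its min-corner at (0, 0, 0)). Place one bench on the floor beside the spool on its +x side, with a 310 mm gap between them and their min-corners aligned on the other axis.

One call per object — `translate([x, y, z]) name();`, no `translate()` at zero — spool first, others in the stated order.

spool();
translate([574, 0, 0]) bench();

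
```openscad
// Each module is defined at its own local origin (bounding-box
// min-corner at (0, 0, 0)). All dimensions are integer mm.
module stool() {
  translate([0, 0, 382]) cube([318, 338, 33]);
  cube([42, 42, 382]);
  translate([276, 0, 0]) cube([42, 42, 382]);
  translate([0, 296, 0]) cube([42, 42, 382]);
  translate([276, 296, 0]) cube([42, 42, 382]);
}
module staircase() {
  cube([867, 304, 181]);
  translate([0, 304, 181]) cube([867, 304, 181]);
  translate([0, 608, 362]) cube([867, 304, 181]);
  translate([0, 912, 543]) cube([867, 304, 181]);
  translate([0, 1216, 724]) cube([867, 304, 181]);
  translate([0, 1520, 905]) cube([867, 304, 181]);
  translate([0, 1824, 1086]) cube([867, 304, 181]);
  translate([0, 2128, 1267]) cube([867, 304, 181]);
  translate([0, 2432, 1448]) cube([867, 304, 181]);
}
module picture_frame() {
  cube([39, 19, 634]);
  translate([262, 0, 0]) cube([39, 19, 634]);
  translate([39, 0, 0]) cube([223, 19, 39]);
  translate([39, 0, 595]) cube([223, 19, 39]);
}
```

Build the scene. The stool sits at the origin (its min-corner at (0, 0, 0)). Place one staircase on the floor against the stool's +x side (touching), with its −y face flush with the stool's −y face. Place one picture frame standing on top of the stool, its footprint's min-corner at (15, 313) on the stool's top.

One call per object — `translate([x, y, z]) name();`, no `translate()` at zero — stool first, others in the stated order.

stool();
translate([318, 0, 0]) staircase();
translate([15, 313, 415]) picture_frame();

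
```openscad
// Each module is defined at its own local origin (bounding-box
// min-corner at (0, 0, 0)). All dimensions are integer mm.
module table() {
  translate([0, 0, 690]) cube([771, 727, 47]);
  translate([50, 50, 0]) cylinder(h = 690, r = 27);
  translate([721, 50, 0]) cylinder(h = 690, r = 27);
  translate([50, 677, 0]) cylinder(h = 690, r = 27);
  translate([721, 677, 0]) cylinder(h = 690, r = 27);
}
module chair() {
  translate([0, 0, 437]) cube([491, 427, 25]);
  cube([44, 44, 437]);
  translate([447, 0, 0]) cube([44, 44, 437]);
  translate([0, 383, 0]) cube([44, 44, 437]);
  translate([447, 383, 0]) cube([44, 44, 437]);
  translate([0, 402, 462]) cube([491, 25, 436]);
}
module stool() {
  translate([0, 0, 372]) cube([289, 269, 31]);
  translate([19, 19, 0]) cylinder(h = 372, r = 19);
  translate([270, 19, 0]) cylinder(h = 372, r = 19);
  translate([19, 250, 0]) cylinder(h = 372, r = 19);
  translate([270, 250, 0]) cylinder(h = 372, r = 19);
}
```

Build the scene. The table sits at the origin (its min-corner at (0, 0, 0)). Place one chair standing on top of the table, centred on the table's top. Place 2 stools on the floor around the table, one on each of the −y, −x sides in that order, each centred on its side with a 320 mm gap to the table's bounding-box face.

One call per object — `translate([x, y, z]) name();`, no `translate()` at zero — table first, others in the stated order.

table();
translate([140, 150, 737]) chair();
translate([241, -589, 0]) stool();
translate([-609, 229, 0]) stool();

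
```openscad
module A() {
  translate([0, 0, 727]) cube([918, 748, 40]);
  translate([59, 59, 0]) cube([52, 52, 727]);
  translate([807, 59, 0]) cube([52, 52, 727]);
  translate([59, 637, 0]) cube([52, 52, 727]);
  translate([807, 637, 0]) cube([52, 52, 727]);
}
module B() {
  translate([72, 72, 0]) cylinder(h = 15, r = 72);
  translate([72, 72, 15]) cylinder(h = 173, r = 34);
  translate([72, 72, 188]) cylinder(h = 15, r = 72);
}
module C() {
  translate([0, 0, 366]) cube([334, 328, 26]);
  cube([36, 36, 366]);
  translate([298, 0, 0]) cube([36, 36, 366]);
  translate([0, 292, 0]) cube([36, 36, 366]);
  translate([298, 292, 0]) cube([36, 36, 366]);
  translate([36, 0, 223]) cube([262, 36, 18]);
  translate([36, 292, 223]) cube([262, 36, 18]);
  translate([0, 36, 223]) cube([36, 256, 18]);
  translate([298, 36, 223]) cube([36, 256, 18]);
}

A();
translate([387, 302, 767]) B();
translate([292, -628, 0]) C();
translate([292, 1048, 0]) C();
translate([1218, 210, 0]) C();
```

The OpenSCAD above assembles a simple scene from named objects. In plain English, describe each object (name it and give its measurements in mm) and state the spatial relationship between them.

A is a table with a 918×748 mm rectangular top, 40 mm thick, top surface at z = 767 mm, supported by four 52×52 mm square legs, each inset 59 mm from the nearest pair of top edges, running from the floor.

B is a spool: two coaxial disc flanges of radius 72 mm and thickness 15 mm, joined by a core cylinder of radius 34 mm and height 173 mm. The lower flange rests on z = 0 and the three cylinders share a vertical axis.

C is a four-legged stool. The seat is a 334×328×26 mm slab whose top surface is at z = 392 mm; four square legs, each 36×36 mm in cross-section, run from the floor (z = 0) to the underside of the seat, each flush with a corner of the seat. Four stretchers, 36 mm wide and 18 mm tall, connect adjacent legs with their undersides at z = 223 mm, each running between the inner faces of the legs it joins and aligned with the legs' outer faces on the other axis.

The spool is on top of the table, centred. Three stools sit around the table at the −y, +y, +x sides.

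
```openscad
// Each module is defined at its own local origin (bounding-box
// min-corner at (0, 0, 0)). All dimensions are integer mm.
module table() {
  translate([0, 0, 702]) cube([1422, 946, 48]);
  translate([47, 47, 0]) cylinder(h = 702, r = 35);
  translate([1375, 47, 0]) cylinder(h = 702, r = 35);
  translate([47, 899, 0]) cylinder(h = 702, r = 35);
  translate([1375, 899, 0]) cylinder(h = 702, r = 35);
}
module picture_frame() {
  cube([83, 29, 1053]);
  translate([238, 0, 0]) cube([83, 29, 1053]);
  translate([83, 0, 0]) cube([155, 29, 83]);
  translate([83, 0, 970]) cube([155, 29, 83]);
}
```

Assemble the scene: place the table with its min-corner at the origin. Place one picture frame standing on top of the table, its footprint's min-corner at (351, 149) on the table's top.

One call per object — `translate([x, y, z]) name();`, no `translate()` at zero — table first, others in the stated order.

table();
translate([351, 149, 750]) picture_frame();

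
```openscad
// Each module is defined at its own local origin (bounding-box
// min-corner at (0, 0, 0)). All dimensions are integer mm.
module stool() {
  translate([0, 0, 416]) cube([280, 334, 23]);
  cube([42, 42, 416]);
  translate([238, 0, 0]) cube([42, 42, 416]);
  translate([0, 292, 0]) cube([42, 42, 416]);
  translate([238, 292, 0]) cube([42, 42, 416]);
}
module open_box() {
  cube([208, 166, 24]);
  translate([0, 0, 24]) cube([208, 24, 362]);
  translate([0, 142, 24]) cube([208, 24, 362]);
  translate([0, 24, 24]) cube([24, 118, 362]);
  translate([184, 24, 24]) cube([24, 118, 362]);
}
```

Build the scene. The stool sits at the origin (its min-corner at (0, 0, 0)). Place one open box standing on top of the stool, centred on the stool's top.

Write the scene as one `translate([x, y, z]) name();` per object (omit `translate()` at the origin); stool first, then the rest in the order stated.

stool();
translate([36, 84, 439]) open_box();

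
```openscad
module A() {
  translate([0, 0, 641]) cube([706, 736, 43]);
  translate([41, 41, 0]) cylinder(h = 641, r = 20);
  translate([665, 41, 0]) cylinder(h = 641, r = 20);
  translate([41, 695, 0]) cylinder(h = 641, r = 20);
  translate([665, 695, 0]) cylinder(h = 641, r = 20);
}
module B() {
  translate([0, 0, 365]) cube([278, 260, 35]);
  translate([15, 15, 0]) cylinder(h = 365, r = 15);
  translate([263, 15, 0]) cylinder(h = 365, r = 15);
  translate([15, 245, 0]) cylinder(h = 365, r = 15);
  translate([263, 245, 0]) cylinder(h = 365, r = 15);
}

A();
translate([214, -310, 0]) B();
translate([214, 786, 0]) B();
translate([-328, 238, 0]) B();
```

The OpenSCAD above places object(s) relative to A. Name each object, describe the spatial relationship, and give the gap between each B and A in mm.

A is a table. B is a stool. Three stools sit around the table at the −y, +y, −x sides. The gap between each stool and the table is 50 mm.

Each stool's nearest face is 50 mm from the table's bounding box.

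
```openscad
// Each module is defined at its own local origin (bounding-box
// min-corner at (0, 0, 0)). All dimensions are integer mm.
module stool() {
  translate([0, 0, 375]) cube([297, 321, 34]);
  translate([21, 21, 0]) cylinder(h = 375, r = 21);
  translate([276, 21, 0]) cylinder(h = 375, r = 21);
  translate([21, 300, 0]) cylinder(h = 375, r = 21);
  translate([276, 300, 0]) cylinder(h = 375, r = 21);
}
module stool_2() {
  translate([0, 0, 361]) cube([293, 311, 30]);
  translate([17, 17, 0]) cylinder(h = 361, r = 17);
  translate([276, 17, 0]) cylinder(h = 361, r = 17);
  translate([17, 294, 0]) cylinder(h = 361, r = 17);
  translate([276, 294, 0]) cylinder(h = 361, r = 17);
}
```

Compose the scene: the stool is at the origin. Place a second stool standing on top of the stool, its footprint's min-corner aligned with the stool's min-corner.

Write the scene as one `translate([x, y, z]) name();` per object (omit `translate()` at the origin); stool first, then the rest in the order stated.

stool();
translate([0, 0, 409]) stool_2();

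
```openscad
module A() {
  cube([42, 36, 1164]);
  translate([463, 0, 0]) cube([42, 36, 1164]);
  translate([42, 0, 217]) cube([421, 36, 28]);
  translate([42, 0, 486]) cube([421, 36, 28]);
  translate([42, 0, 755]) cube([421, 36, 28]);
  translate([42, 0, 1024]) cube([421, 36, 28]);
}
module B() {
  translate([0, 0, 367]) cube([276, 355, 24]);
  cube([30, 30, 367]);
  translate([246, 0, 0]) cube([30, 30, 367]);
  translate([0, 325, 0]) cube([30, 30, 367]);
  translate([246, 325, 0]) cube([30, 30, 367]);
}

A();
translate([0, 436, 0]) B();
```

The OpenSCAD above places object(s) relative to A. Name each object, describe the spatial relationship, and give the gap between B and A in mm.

A is a ladder. B is a stool. The stool is on the floor beside the ladder on its +y side. The gap between the stool and the ladder is 400 mm.

The stool's nearest face is 400 mm from the ladder's +y face.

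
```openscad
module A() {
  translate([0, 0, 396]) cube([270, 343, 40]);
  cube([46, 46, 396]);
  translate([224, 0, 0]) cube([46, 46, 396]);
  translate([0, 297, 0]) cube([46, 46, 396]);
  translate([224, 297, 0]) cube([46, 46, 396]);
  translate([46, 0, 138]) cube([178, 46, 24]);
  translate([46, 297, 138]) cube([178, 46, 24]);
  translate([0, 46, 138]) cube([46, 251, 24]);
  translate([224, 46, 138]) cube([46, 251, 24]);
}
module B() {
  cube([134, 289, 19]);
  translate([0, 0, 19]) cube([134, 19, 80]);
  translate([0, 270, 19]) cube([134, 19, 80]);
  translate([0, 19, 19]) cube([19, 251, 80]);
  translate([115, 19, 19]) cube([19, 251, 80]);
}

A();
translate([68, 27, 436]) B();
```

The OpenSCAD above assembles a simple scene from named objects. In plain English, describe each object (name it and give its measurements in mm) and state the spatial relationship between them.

A is a four-legged stool. The seat is a 270×343×40 mm slab whose top surface is at z = 436 mm; four square legs, each 46×46 mm in cross-section, run from the floor (z = 0) to the underside of the seat, each flush with a corner of the seat. Four stretchers, 46 mm wide and 24 mm tall, connect adjacent legs with their undersides at z = 138 mm, each running between the inner faces of the legs it joins and aligned with the legs' outer faces on the other axis.

B is an open storage box with external size 134×289×99 mm and wall thickness 19 mm (the base is also 19 mm thick). The base covers the whole footprint; the four walls stand on the base, with the y-facing walls full-width and the x-facing walls fitting between their inner faces.

The open box is on top of the stool, centred.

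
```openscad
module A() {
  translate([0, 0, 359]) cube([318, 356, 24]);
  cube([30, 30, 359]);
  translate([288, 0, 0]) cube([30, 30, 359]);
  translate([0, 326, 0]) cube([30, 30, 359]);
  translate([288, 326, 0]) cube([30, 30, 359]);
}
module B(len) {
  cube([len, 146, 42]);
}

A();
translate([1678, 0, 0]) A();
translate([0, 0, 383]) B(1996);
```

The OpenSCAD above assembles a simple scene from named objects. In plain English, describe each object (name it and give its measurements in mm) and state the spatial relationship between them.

A is a four-legged stool. The seat is 318×356 mm, 24 mm thick, top at z = 383 mm. It stands on four square legs, each 30×30 mm in cross-section, from z = 0 to the seat underside, each flush with a corner of the seat.

B is a rectangular beam 1996 mm long (x), 146 mm deep (y), 42 mm thick (z).

The beam spans the tops of two stools placed 1360 mm apart, resting at z = 383 mm.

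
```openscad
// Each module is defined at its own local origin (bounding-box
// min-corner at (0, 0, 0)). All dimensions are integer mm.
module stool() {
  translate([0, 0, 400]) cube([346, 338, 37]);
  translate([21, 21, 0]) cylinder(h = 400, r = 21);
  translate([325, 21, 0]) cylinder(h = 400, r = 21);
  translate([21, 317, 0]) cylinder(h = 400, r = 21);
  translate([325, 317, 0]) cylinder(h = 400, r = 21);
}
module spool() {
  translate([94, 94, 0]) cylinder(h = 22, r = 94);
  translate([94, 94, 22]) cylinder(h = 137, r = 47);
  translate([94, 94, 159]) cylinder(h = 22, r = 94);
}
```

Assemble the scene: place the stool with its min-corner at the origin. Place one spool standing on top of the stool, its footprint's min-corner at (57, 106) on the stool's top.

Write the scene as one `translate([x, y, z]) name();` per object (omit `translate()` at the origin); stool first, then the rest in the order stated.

stool();
translate([57, 106, 437]) spool();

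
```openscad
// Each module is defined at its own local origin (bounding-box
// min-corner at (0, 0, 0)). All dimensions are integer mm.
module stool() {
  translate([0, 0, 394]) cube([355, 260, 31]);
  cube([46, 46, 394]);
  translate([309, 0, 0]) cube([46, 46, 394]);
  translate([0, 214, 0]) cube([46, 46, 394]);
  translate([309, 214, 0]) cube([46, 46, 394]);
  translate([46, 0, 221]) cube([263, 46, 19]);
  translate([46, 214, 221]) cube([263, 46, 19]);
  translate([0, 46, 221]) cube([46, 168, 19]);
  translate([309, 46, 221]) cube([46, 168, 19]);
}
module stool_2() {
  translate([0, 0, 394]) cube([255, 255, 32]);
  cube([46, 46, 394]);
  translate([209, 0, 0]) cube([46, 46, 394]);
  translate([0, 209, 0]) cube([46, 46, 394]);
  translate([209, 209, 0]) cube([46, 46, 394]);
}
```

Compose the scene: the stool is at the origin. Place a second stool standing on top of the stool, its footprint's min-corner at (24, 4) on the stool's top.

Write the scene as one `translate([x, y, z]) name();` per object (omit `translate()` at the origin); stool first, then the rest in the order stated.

stool();
translate([24, 4, 425]) stool_2();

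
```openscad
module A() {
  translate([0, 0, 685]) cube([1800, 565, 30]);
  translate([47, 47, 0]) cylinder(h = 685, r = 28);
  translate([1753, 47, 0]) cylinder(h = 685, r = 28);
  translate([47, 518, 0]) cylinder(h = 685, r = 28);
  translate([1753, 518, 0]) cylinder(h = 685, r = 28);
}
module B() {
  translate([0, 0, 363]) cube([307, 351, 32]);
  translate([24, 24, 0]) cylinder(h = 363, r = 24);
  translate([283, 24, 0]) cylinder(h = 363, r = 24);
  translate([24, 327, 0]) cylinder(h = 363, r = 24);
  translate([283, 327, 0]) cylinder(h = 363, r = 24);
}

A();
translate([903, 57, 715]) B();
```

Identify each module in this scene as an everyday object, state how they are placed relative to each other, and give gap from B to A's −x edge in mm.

A is a table. B is a stool. The stool is on top of the table. The gap from the stool to the table's −x edge is 903 mm.

The stool's min-x is at 903; the table's min-x is 0; gap = 903 mm.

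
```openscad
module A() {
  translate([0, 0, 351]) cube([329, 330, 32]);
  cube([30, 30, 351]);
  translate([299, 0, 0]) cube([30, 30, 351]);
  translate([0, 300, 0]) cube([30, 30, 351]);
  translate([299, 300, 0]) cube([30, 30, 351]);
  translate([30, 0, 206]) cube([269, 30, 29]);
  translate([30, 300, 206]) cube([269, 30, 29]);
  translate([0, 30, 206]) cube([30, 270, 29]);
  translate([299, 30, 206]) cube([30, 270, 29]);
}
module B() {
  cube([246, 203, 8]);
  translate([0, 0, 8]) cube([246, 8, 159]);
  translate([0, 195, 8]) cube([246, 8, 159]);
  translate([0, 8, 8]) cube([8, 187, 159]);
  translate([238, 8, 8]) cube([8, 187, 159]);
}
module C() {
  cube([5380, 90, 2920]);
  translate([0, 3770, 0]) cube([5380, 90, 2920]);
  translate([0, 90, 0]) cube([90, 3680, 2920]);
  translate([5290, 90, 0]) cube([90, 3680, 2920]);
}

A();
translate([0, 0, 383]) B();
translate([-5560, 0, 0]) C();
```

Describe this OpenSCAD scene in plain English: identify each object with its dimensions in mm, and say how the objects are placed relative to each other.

A is a four-legged stool. The seat is 329×330 mm, 32 mm thick, top at z = 383 mm. It stands on four square legs, each 30×30 mm in cross-section, from z = 0 to the seat underside, each flush with a corner of the seat. Four stretchers, 30 mm wide and 29 mm tall, connect adjacent legs with their undersides at z = 206 mm, each running between the inner faces of the legs it joins and aligned with the legs' outer faces on the other axis.

B is an open storage box with external size 246×203×167 mm and wall thickness 8 mm (the base is also 8 mm thick). The base covers the whole footprint; the four walls stand on the base, with the y-facing walls full-width and the x-facing walls fitting between their inner faces.

C is a box-shaped house frame (walls only): outside footprint 5380×3860 mm, wall height 2920 mm, wall thickness 90 mm. The two y-facing walls run the full x-width; the two x-facing walls fit between the inner faces of the y-facing walls.

The open box is on top of the stool. The house frame is on the floor beside the stool on its −x side.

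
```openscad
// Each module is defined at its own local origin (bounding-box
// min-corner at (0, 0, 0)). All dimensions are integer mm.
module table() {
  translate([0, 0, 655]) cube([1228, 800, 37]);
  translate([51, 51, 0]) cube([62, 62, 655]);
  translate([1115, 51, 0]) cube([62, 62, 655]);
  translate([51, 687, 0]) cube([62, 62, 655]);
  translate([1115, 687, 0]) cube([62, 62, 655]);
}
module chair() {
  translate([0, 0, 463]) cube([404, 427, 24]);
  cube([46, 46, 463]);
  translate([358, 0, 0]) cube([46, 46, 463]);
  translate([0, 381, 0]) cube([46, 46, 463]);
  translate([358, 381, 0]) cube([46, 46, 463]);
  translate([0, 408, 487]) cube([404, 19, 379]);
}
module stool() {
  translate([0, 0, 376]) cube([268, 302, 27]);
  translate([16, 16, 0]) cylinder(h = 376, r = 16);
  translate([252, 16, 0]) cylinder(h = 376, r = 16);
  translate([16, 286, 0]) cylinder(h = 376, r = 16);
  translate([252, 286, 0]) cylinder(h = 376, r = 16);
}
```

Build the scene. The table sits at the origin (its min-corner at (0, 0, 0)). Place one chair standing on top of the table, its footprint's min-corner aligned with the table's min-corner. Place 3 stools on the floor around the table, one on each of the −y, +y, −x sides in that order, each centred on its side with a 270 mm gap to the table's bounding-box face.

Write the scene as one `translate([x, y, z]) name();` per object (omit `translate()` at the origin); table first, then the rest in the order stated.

table();
translate([0, 0, 692]) chair();
translate([480, -572, 0]) stool();
translate([480, 1070, 0]) stool();
translate([-538, 249, 0]) stool();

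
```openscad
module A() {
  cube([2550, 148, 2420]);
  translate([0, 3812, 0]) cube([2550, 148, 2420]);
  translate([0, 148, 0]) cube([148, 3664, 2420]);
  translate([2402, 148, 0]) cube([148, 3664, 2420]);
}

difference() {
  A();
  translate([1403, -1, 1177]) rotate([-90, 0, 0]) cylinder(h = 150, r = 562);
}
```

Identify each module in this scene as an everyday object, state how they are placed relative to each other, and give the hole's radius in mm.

A is a house frame. The house frame has a circular hole through its front wall. The hole's radius is 562 mm.

The subtracted cylinder has r = 562 mm.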